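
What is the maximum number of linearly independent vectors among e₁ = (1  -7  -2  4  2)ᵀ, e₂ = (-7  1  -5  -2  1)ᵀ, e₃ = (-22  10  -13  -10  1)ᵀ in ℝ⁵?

2

Apply Gaussian elimination to the matrix whose rows are e₁, e₂, e₃.
The echelon form has 2 nonzero rows, so the rank is 2.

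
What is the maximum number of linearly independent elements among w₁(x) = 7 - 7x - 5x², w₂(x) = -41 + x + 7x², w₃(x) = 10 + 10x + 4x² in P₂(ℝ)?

Pass to coordinate vectors with respect to the basis {1, x, x²}.
Put the 3×3 matrix [w₁|w₂|w₃] into echelon form.
There are 2 pivot columns, so rank = 2.

2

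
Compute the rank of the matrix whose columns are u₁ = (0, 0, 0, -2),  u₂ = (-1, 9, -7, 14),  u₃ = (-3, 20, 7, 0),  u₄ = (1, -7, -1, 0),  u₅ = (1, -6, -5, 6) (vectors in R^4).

rank 3

Put the 4×5 matrix [u₁|u₂|u₃|u₄|u₅] into echelon form.
There are 3 pivot columns, so rank = 3.
(With 5 elements in a 4-dimensional space the rank is at most 4.)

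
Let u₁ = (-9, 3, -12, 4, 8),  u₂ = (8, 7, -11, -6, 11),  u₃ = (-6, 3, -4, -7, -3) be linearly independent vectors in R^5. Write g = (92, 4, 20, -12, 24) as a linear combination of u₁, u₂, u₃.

g = -4u₁ + 4u₂ - 4u₃

Write g = c₁u₁ + … + c₃u₃ and equate components.
Back-substitution yields (c₁, c₂, c₃) = (-4, 4, -4).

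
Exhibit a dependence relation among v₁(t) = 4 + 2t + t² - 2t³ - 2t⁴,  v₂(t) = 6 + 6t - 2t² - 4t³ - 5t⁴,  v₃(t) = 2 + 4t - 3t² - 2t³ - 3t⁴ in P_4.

v₁ - v₂ + v₃ = 0

Take coordinates with respect to {1, t, …, t⁴}.
Solve the homogeneous system with v₁, v₂, v₃ as columns by row-reducing the coefficient matrix.
One solution (up to scaling) is (1, -1, 1).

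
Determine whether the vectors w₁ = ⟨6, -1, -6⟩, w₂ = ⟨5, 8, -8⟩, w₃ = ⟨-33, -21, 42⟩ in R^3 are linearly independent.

linearly dependent

Form the 3×3 matrix with these as columns; its determinant is 0.
A zero determinant means the columns are linearly dependent.
Indeed 3w₁ + 3w₂ + w₃ = 0.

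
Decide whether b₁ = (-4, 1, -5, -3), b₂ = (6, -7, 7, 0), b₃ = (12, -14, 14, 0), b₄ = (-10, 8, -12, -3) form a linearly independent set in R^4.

One vector is a scalar multiple of another, so the set is dependent.

linearly dependent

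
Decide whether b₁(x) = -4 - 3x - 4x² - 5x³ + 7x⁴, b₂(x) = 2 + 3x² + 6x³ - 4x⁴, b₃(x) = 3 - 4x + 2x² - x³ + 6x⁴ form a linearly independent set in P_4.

Write each element as a coordinate vector in ℝ⁵ using {1, x, …, x⁴}.
Row-reduce the matrix whose columns are b₁, b₂, b₃.
The reduction yields 3 nonzero rows, so the rank is 3.
Since rank = 3 (the number of vectors), the set is linearly independent.

linearly independent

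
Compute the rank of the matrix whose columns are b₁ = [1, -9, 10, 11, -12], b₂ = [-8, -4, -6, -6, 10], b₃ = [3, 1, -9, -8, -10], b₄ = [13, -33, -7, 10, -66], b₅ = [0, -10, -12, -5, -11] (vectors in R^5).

Apply Gaussian elimination to the matrix whose rows are b₁, b₂, b₃, b₄, b₅.
Exactly 4 pivots survive; hence the rank is 4.

rank 4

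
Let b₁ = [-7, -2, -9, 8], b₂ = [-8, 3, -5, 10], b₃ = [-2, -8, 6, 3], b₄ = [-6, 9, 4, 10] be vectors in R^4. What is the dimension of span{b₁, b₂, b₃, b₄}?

4

Row-reduce the 4×4 matrix with these as rows.
There are 4 pivot columns, so rank = 4.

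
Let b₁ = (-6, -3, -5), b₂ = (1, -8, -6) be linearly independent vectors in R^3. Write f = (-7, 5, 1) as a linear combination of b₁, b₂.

f = b₁ - b₂

Write f = a₁b₁ + a₂b₂ and equate components.
Row-reducing the augmented matrix gives the unique coefficients (a₁, a₂) = (1, -1).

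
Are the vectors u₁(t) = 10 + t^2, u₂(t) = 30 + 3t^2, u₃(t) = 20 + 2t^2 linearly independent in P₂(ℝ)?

Take coordinates with respect to the standard basis {1, t, t^2}.
One vector is a scalar multiple of another, so the set is dependent.

linearly dependent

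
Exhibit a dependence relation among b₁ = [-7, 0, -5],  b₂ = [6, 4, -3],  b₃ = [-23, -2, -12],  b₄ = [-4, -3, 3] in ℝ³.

3b₁ + b₂ - b₃ + 2b₄ = 0

Set up α₁b₁ + … + α₄b₄ = 0 and solve the homogeneous system.
The free variable yields coefficients (3, 1, -1, 2) (any nonzero multiple also works).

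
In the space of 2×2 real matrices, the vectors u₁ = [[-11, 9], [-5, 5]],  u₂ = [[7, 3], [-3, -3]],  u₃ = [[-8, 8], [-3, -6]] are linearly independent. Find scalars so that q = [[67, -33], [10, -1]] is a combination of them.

q = -2u₁ + 3u₂ - 3u₃

Identify each element with its coordinate vector in ℝ⁴ via {E₁₁, E₁₂, E₂₁, E₂₂}.
Write q = c₁u₁ + … + c₃u₃ and equate components.
The system has the unique solution (c₁, c₂, c₃) = (-2, 3, -3).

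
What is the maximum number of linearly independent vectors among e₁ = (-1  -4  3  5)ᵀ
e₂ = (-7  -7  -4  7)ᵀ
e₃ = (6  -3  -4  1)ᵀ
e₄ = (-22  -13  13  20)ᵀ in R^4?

Form the matrix with e₁, e₂, e₃, e₄ as columns and reduce.
There are 3 pivot columns, so rank = 3.

3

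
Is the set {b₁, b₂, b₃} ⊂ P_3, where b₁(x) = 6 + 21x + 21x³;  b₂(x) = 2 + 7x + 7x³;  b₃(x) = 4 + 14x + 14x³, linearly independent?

Take coordinates with respect to the standard basis {1, x, …, x³}.
Place the vectors as rows of a 3×4 matrix and reduce to echelon form.
The reduction yields 1 nonzero row, so the rank is 1.
Since rank 1 < 3, the set is linearly dependent.

linearly dependent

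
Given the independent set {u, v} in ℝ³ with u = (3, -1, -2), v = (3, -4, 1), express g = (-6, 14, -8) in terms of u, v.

g = 2u - 4v

Write g = c₁u + c₂v and equate components.
The system has the unique solution (c₁, c₂) = (2, -4).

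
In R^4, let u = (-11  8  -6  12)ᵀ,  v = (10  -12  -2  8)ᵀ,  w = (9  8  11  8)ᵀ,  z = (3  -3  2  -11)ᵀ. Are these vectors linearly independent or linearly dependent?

linearly independent

Form the 4×4 matrix with these as columns; its determinant is 3100.
A nonzero determinant means the columns are linearly independent.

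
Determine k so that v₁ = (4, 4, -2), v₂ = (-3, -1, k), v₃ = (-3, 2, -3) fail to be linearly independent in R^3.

k = -3/10

Dependence holds iff the 3×3 matrix [v₁ v₂ v₃] is singular.
Expanding, det = -20*k - 6.
Setting this to zero gives k = -3/10.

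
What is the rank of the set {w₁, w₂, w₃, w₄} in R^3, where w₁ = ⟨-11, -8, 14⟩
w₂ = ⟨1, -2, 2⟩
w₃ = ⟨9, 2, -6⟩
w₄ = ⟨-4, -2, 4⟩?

Form the matrix with w₁, w₂, w₃, w₄ as columns and reduce.
Reduction leaves 2 leading entries, giving rank 2.
(With 4 elements in a 3-dimensional space the rank is at most 3.)

rank 2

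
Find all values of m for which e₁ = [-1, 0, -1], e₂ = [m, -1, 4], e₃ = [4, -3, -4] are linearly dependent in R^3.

Place the vectors as rows of a 3×3 matrix; dependence ⇔ determinant zero.
The determinant works out to 3*m - 20.
This vanishes exactly when m = 20/3.

m = 20/3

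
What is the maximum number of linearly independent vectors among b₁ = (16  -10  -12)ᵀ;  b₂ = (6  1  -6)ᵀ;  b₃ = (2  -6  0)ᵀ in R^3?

Apply Gaussian elimination to the matrix whose rows are b₁, b₂, b₃.
There are 2 pivot columns, so rank = 2.

2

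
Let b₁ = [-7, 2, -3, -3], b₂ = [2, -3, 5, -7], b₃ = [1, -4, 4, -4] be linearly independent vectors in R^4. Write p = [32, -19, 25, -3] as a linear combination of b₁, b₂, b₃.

p = -4b₁ + b₂ + 2b₃

Solve the system with b₁, b₂, b₃ as columns and p as the right-hand side.
The system has the unique solution (c₁, c₂, c₃) = (-4, 1, 2).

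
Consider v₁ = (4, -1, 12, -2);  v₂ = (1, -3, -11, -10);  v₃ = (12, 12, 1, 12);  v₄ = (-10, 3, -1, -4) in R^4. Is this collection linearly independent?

The matrix [v₁|v₂|v₃|v₄] has determinant -22982.
A nonzero determinant means the columns are linearly independent.

linearly independent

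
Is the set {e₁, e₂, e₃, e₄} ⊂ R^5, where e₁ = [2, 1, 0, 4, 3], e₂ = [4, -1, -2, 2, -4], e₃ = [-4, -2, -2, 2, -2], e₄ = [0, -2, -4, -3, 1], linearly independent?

linearly independent

Place the vectors as rows of a 4×5 matrix and reduce to echelon form.
The reduction yields 4 nonzero rows, so the rank is 4.
Since rank = 4 (the number of vectors), the set is linearly independent.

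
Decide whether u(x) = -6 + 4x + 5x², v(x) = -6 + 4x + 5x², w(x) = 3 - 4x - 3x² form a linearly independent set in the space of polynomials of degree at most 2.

linearly dependent

Write each element as a coordinate vector in ℝ³ using {1, x, x²}.
Two of the vectors are equal, giving an immediate dependence.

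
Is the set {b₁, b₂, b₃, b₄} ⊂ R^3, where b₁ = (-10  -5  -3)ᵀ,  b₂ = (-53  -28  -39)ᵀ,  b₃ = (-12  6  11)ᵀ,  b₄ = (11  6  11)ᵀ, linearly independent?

linearly dependent

There are 4 vectors in a 3-dimensional space, so they cannot be linearly independent.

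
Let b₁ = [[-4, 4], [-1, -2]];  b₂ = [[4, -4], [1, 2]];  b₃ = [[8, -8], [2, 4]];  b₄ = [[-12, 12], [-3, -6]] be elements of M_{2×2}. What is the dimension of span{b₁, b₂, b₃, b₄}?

dim = 1

Use coordinates relative to {E₁₁, E₁₂, E₂₁, E₂₂}.
Put the 4×4 matrix [b₁|b₂|b₃|b₄] into echelon form.
Exactly 1 pivot survives; hence the rank is 1.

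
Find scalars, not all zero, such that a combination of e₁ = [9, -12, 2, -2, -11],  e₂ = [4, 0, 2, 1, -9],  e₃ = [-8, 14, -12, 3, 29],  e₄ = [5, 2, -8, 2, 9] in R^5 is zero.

e₁ + e₂ + e₃ - e₄ = 0

Write the vectors as columns of a matrix and find a nonzero vector in its null space.
The free variable yields coefficients (1, 1, 1, -1) (any nonzero multiple also works).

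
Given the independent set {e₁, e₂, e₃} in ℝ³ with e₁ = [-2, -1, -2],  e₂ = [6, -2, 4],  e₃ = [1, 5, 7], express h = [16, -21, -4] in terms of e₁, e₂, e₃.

Write h = α₁e₁ + … + α₃e₃ and equate components.
Back-substitution yields (α₁, α₂, α₃) = (3, 4, -2).

h = 3e₁ + 4e₂ - 2e₃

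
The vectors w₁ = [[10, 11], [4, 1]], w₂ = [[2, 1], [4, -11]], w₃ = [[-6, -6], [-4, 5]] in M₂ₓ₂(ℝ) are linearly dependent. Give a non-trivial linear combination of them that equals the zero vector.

w₁ + w₂ + 2w₃ = 0

Pass to coordinate vectors relative to the basis {E₁₁, E₁₂, E₂₁, E₂₂}.
Row-reduce the matrix with w₁, w₂, w₃ as columns; the null space gives the coefficients.
One solution (up to scaling) is (1, 1, 2).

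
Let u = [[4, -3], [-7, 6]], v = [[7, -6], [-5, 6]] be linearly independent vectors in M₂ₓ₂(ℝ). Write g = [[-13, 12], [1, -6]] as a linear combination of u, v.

Take coordinate vectors relative to {E₁₁, E₁₂, E₂₁, E₂₂}.
Solve the system with u, v as columns and g as the right-hand side.
Row-reducing the augmented matrix gives the unique coefficients (α₁, α₂) = (2, -3).

g = 2u - 3v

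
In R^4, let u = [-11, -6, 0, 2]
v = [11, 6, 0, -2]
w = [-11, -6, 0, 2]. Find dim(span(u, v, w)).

dim = 1

Row-reduce the 3×4 matrix with these as rows.
There is 1 pivot column, so rank = 1.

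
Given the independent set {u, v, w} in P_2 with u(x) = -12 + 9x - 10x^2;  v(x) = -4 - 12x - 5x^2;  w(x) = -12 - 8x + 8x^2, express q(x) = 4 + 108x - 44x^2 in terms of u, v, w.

q = 4u - 4v - 3w

Identify each element with its coordinate vector in ℝ³ via {1, x, x^2}.
Solve the system with u, v, w as columns and q as the right-hand side.
Back-substitution yields (c₁, c₂, c₃) = (4, -4, -3).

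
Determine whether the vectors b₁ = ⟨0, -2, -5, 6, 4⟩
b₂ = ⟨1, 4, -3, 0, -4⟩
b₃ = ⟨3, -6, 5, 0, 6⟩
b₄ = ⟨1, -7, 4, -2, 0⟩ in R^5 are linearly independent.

linearly independent

Row-reduce the matrix whose columns are b₁, b₂, b₃, b₄.
The reduction yields 4 nonzero rows, so the rank is 4.
Since rank = 4 (the number of vectors), the set is linearly independent.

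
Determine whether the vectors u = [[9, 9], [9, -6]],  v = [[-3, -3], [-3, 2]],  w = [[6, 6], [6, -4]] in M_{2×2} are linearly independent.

Write each element as a coordinate vector in ℝ⁴ using {E₁₁, E₁₂, E₂₁, E₂₂}.
Place the vectors as rows of a 3×4 matrix and reduce to echelon form.
The reduction yields 1 nonzero row, so the rank is 1.
Since rank 1 < 3, the set is linearly dependent.
Indeed u + 3v = 0.

linearly dependent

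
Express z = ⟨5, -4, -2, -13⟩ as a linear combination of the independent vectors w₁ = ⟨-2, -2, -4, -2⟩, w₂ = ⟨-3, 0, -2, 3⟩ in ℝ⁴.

z = 2w₁ - 3w₂

Write z = α₁w₁ + α₂w₂ and equate components.
The system has the unique solution (α₁, α₂) = (2, -3).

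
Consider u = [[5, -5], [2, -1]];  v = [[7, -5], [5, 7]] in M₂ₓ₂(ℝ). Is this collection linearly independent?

linearly independent

Write each element as a coordinate vector in ℝ⁴ using {E₁₁, E₁₂, E₂₁, E₂₂}.
Place the vectors as rows of a 2×4 matrix and reduce to echelon form.
The reduction yields 2 nonzero rows, so the rank is 2.
Since rank = 2 (the number of vectors), the set is linearly independent.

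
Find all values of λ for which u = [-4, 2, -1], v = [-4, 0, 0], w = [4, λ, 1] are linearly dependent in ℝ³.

Dependence holds iff the 3×3 matrix [u v w] is singular.
Cofactor expansion gives det = 4*λ + 8.
Solving 4*λ + 8 = 0 yields λ = -2.

λ = -2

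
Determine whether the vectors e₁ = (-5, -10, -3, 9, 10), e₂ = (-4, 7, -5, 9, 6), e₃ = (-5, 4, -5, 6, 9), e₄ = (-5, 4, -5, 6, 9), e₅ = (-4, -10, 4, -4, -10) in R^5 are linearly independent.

Two of the vectors are equal, giving an immediate dependence.

linearly dependent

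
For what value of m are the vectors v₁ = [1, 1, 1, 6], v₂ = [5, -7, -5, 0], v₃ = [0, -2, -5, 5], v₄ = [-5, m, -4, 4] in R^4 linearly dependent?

m = 12/5

The set is linearly dependent precisely when det[v₁; v₂; v₃; v₄] = 0.
Expanding, det = 480 - 200*m.
This vanishes exactly when m = 12/5.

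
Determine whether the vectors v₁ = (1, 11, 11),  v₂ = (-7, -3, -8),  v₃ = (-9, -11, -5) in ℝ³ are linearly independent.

linearly independent

The matrix [v₁|v₂|v₃] has determinant 884.
A nonzero determinant means the columns are linearly independent.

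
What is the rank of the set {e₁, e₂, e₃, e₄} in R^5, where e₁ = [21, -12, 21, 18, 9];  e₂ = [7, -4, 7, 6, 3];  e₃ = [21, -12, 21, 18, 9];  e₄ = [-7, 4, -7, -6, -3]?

Apply Gaussian elimination to the matrix whose rows are e₁, e₂, e₃, e₄.
There is 1 pivot column, so rank = 1.

1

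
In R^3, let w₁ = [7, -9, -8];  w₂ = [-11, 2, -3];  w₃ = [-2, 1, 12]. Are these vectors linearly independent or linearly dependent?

Place the vectors as rows of a 3×3 matrix and reduce to echelon form.
The reduction yields 3 nonzero rows, so the rank is 3.
Since rank = 3 (the number of vectors), the set is linearly independent.

linearly independent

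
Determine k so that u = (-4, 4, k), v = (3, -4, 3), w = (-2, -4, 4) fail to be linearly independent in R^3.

k = -14/5

Place the vectors as rows of a 3×3 matrix; dependence ⇔ determinant zero.
Cofactor expansion gives det = -20*k - 56.
Setting this to zero gives k = -14/5.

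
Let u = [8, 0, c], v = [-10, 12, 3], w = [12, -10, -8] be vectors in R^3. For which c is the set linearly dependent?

Dependence holds iff the 3×3 matrix [u v w] is singular.
Expanding, det = -44*c - 528.
Setting this to zero gives c = -12.

c = -12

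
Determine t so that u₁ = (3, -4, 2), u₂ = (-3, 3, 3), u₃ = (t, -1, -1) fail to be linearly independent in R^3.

t = 1

Dependence holds iff the 3×3 matrix [u₁ u₂ u₃] is singular.
Cofactor expansion gives det = 18 - 18*t.
Solving 18 - 18*t = 0 yields t = 1.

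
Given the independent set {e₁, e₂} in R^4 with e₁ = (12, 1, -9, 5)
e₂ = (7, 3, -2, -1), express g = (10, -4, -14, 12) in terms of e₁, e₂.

Since e₁, e₂ are independent, the coefficients expressing g are uniquely determined by a linear system.
Row-reducing the augmented matrix gives the unique coefficients (a₁, a₂) = (2, -2).

g = 2e₁ - 2e₂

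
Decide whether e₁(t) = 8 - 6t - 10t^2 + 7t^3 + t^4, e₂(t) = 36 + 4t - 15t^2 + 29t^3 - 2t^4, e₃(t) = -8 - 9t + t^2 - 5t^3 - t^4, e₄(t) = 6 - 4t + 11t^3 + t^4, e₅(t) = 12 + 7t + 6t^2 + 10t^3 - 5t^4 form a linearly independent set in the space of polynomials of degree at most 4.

linearly dependent

Take coordinates with respect to the standard basis {1, t, …, t^4}.
Form the 5×5 matrix with these as columns; its determinant is 0.
A zero determinant means the columns are linearly dependent.
Indeed 2e₁ - e₂ - e₃ + e₅ = 0.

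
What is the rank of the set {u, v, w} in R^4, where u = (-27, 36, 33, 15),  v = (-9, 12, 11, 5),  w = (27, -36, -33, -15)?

rank 1

Row-reduce the 3×4 matrix with these as rows.
Reduction leaves 1 leading entry, giving rank 1.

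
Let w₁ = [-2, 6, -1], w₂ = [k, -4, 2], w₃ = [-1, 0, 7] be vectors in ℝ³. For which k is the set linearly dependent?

k = 8/7

Dependence holds iff the 3×3 matrix [w₁ w₂ w₃] is singular.
The determinant works out to 48 - 42*k.
Setting this to zero gives k = 8/7.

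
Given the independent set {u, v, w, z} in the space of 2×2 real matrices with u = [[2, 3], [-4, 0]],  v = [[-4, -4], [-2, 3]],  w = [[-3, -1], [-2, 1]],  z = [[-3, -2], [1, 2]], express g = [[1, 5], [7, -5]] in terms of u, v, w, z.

g = -u - 3v + 2w + z

Identify each element with its coordinate vector in ℝ⁴ via {E₁₁, E₁₂, E₂₁, E₂₂}.
Write g = α₁u + … + α₄z and equate components.
The system has the unique solution (α₁, …, α₄) = (-1, -3, 2, 1).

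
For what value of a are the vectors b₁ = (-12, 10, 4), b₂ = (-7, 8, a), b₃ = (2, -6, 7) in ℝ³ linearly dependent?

Dependence holds iff the 3×3 matrix [b₁ b₂ b₃] is singular.
Cofactor expansion gives det = -52*a - 78.
Setting this to zero gives a = -3/2.

a = -3/2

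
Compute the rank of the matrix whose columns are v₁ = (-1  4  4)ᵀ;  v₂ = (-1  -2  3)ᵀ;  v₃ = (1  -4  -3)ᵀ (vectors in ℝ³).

rank 3

Apply Gaussian elimination to the matrix whose rows are v₁, v₂, v₃.
There are 3 pivot columns, so rank = 3.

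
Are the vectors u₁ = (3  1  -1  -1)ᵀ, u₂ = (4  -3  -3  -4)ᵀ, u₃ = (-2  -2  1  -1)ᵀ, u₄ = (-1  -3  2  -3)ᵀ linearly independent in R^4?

Place the vectors as rows of a 4×4 matrix and reduce to echelon form.
The reduction yields 4 nonzero rows, so the rank is 4.
Since rank = 4 (the number of vectors), the set is linearly independent.

linearly independent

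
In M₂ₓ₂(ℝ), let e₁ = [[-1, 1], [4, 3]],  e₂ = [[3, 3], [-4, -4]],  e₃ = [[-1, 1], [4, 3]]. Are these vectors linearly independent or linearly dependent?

Write each element as a coordinate vector in ℝ⁴ using {E₁₁, E₁₂, E₂₁, E₂₂}.
Two of the vectors are equal, giving an immediate dependence.

linearly dependent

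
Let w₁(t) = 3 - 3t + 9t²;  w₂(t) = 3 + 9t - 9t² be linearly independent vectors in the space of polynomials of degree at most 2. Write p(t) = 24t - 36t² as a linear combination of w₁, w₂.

p = -2w₁ + 2w₂

Identify each element with its coordinate vector in ℝ³ via {1, t, t²}.
Solve the system with w₁, w₂ as columns and p as the right-hand side.
The system has the unique solution (c₁, c₂) = (-2, 2).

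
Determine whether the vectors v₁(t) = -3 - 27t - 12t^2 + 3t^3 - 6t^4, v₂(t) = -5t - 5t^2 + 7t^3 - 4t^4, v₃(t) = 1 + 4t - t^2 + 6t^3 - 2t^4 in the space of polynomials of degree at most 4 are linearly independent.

linearly dependent

Take coordinates with respect to the standard basis {1, t, …, t^4}.
Place the vectors as rows of a 3×5 matrix and reduce to echelon form.
The reduction yields 2 nonzero rows, so the rank is 2.
Since rank 2 < 3, the set is linearly dependent.
Indeed v₁ - 3v₂ + 3v₃ = 0.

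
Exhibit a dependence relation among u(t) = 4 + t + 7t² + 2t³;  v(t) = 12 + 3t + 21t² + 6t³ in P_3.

Pass to coordinate vectors relative to the basis {1, t, …, t³}.
Solve the homogeneous system with u, v as columns by row-reducing the coefficient matrix.
One solution (up to scaling) is (3, -1).

3u - v = 0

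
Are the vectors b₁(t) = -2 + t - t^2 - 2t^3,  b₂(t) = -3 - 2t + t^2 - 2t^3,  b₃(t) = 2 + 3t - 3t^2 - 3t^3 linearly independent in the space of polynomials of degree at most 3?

Write each element as a coordinate vector in ℝ⁴ using {1, t, …, t^3}.
Place the vectors as rows of a 3×4 matrix and reduce to echelon form.
The reduction yields 3 nonzero rows, so the rank is 3.
Since rank = 3 (the number of vectors), the set is linearly independent.

linearly independent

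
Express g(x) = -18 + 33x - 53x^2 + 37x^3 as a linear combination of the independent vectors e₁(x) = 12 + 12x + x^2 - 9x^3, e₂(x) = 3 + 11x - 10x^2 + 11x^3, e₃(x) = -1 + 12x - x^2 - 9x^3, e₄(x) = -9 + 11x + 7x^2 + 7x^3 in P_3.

g = -3e₁ + 4e₂ + 3e₃ - e₄

Take coordinate vectors relative to {1, x, …, x^3}.
Since e₁, e₂, e₃, e₄ are independent, the coefficients expressing g are uniquely determined by a linear system.
Row-reducing the augmented matrix gives the unique coefficients (a₁, …, a₄) = (-3, 4, 3, -1).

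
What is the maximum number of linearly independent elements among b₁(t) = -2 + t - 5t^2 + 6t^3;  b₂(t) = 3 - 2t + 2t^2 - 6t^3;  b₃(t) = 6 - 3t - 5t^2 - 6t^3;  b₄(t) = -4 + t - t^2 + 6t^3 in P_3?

3

Represent each element by its coordinate vector in ℝ⁴.
Put the 4×4 matrix [b₁|b₂|b₃|b₄] into echelon form.
Exactly 3 pivots survive; hence the rank is 3.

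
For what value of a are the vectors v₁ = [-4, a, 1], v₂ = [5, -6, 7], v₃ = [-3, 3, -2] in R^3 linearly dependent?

a = 3

Dependence holds iff the 3×3 matrix [v₁ v₂ v₃] is singular.
Cofactor expansion gives det = 33 - 11*a.
Solving 33 - 11*a = 0 yields a = 3.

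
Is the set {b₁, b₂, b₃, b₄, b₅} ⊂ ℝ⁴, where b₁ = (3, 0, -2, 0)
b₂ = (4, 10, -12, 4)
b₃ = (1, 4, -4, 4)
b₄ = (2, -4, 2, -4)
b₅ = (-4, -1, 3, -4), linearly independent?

There are 5 vectors in a 4-dimensional space, so they cannot be linearly independent.

linearly dependent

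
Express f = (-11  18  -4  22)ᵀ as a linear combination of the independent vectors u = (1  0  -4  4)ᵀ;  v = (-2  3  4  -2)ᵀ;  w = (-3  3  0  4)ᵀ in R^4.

f = 4u + 3v + 3w

Since u, v, w are independent, the coefficients expressing f are uniquely determined by a linear system.
Row-reducing the augmented matrix gives the unique coefficients (α₁, α₂, α₃) = (4, 3, 3).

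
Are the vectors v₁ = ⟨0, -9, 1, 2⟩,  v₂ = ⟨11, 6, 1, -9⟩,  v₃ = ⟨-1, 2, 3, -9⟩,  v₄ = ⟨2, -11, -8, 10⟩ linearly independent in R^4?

linearly independent

Form the 4×4 matrix with these as columns; its determinant is -5736.
A nonzero determinant means the columns are linearly independent.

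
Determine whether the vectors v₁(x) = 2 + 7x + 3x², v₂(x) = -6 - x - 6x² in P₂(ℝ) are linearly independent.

Take coordinates with respect to the standard basis {1, x, x²}.
Place the vectors as rows of a 2×3 matrix and reduce to echelon form.
The reduction yields 2 nonzero rows, so the rank is 2.
Since rank = 2 (the number of vectors), the set is linearly independent.

linearly independent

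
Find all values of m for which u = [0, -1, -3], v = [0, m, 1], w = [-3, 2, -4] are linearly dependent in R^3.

m = 1/3

Place the vectors as rows of a 3×3 matrix; dependence ⇔ determinant zero.
Expanding, det = 3 - 9*m.
This vanishes exactly when m = 1/3.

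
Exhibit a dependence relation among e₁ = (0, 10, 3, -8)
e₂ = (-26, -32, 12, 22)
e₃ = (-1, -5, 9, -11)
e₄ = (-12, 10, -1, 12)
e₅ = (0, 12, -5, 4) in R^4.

3e₁ + e₂ - 2e₃ - 2e₄ + e₅ = 0

Row-reduce the matrix with e₁, e₂, e₃, e₄, e₅ as columns; the null space gives the coefficients.
One solution (up to scaling) is (3, 1, -2, -2, 1).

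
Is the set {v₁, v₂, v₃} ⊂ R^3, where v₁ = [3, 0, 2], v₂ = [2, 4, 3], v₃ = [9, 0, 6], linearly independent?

The matrix [v₁|v₂|v₃] has determinant 0.
A zero determinant means the columns are linearly dependent.
Indeed 3v₁ - v₃ = 0.

linearly dependent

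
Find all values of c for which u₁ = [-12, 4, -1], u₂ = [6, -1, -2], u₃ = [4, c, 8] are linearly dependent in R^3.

Place the vectors as rows of a 3×3 matrix; dependence ⇔ determinant zero.
Expanding, det = -30*c - 132.
Solving -30*c - 132 = 0 yields c = -22/5.

c = -22/5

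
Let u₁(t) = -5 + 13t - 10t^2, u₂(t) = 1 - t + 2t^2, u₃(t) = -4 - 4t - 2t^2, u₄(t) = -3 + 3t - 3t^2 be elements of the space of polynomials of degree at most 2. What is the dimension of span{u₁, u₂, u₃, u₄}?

3

Represent each element by its coordinate vector in ℝ³.
Put the 3×4 matrix [u₁|u₂|u₃|u₄] into echelon form.
The echelon form has 3 nonzero rows, so the rank is 3.
(With 4 elements in a 3-dimensional space the rank is at most 3.)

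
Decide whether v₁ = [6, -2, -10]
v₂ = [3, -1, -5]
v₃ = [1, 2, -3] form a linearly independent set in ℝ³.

linearly dependent

One vector is a scalar multiple of another, so the set is dependent.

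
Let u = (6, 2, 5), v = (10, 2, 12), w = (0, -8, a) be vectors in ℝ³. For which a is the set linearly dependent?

Dependence holds iff the 3×3 matrix [u v w] is singular.
The determinant works out to 176 - 8*a.
Solving 176 - 8*a = 0 yields a = 22.

a = 22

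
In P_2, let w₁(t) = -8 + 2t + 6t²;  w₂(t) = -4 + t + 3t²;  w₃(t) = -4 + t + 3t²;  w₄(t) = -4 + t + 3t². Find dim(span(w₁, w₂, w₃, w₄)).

dim = 1

Pass to coordinate vectors with respect to the basis {1, t, t²}.
Apply Gaussian elimination to the matrix whose rows are w₁, w₂, w₃, w₄.
Reduction leaves 1 leading entry, giving rank 1.
(With 4 elements in a 3-dimensional space the rank is at most 3.)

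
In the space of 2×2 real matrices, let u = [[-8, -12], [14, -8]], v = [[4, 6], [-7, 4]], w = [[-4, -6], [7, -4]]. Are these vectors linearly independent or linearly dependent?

linearly dependent

Take coordinates with respect to the standard basis {E₁₁, E₁₂, E₂₁, E₂₂}.
Row-reduce the matrix whose columns are u, v, w.
The reduction yields 1 nonzero row, so the rank is 1.
Since rank 1 < 3, the set is linearly dependent.
Indeed u + 2v = 0.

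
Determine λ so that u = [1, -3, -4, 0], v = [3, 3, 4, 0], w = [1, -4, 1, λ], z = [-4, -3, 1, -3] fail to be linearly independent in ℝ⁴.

λ = -19/5

The vectors are dependent exactly when the determinant of the matrix with rows u, v, w, z vanishes.
Expanding, det = -60*λ - 228.
Solving -60*λ - 228 = 0 yields λ = -19/5.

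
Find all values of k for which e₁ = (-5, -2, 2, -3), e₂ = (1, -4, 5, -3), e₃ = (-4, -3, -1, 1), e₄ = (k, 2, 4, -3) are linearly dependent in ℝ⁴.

Dependence holds iff the 4×4 matrix [e₁ e₂ e₃ e₄] is singular.
Expanding, det = 35*k - 205.
This vanishes exactly when k = 41/7.

k = 41/7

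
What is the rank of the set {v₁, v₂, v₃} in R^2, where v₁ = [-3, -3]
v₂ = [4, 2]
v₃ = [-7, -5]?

Apply Gaussian elimination to the matrix whose rows are v₁, v₂, v₃.
There are 2 pivot columns, so rank = 2.
(With 3 elements in a 2-dimensional space the rank is at most 2.)

rank 2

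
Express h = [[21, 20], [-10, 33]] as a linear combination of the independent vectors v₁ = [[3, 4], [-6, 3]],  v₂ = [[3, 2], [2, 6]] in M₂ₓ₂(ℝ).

Work in coordinates with respect to the standard basis {E₁₁, E₁₂, E₂₁, E₂₂}.
Solve the system with v₁, v₂ as columns and h as the right-hand side.
Back-substitution yields (a₁, a₂) = (3, 4).

h = 3v₁ + 4v₂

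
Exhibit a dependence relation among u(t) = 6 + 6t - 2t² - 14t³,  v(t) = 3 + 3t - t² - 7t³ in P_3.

u - 2v = 0

Write each element as a vector in ℝ⁴ using {1, t, …, t³}.
Set up α₁u + α₂v = 0 and solve the homogeneous system.
One solution (up to scaling) is (1, -2).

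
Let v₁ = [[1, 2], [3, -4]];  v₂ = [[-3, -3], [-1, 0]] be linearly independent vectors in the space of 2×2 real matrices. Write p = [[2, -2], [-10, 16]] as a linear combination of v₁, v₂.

p = -4v₁ - 2v₂

Take coordinate vectors relative to {E₁₁, E₁₂, E₂₁, E₂₂}.
Since v₁, v₂ are independent, the coefficients expressing p are uniquely determined by a linear system.
The system has the unique solution (α₁, α₂) = (-4, -2).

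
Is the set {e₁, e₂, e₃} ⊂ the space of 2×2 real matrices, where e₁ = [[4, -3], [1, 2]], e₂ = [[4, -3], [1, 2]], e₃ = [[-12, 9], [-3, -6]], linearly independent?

Write each element as a coordinate vector in ℝ⁴ using {E₁₁, E₁₂, E₂₁, E₂₂}.
Two of the vectors are equal, giving an immediate dependence.

linearly dependent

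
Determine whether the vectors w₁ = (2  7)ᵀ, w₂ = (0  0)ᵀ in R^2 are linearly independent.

linearly dependent

One of the vectors is the zero vector, so the set is linearly dependent.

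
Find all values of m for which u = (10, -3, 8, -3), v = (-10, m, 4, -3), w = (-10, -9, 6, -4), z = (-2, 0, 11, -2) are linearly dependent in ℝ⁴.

m = -51/7

The vectors are dependent exactly when the determinant of the matrix with rows u, v, w, z vanishes.
Cofactor expansion gives det = 518*m + 3774.
This vanishes exactly when m = -51/7.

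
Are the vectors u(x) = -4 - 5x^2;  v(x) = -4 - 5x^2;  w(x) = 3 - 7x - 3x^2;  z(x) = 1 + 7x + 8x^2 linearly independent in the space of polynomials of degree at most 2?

linearly dependent

Take coordinates with respect to the standard basis {1, x, x^2}.
There are 4 vectors in a 3-dimensional space, so they cannot be linearly independent.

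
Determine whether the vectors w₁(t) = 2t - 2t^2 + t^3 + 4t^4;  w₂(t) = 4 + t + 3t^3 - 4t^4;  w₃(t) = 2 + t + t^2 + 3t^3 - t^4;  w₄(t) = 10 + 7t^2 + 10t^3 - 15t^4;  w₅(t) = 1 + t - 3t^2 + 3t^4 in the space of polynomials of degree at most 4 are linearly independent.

Write each element as a coordinate vector in ℝ⁵ using {1, t, …, t^4}.
Row-reduce the matrix whose columns are w₁, w₂, w₃, w₄, w₅.
The reduction yields 4 nonzero rows, so the rank is 4.
Since rank 4 < 5, the set is linearly dependent.
Indeed 2w₁ - w₂ - 3w₃ + w₄ = 0.

linearly dependent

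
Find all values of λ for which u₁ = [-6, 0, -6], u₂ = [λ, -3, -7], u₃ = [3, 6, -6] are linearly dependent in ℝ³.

The set is linearly dependent precisely when det[u₁; u₂; u₃] = 0.
Expanding, det = -36*λ - 414.
This vanishes exactly when λ = -23/2.

λ = -23/2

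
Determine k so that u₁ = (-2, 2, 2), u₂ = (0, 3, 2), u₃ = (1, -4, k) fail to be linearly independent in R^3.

k = -3

Dependence holds iff the 3×3 matrix [u₁ u₂ u₃] is singular.
Cofactor expansion gives det = -6*k - 18.
Setting this to zero gives k = -3.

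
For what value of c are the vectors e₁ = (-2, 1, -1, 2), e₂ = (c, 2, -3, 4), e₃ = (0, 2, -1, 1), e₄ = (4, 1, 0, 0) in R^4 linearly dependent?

c = -14

Place the vectors as rows of a 4×4 matrix; dependence ⇔ determinant zero.
Expanding, det = -c - 14.
Setting this to zero gives c = -14.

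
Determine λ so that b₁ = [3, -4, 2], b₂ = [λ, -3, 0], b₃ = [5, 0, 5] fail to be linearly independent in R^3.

Dependence holds iff the 3×3 matrix [b₁ b₂ b₃] is singular.
The determinant works out to 20*λ - 15.
This vanishes exactly when λ = 3/4.

λ = 3/4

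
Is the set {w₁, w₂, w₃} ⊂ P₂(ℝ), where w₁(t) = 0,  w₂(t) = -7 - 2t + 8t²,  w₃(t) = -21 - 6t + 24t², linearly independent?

linearly dependent

Take coordinates with respect to the standard basis {1, t, t²}.
One of the vectors is the zero vector, so the set is linearly dependent.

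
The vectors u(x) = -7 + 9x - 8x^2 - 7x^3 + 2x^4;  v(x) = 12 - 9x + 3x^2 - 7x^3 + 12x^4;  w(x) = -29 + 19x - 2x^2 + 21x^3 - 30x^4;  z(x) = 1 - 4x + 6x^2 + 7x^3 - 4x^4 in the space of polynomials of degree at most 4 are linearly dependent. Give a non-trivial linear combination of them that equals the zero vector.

Take coordinates with respect to {1, x, …, x^4}.
Write the vectors as columns of a matrix and find a nonzero vector in its null space.
One solution (up to scaling) is (1, -2, -1, 2).

u - 2v - w + 2z = 0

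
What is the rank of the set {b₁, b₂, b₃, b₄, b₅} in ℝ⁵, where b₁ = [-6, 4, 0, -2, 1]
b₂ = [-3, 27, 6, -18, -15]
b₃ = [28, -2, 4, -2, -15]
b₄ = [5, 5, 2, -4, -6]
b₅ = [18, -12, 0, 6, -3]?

Apply Gaussian elimination to the matrix whose rows are b₁, b₂, b₃, b₄, b₅.
Exactly 2 pivots survive; hence the rank is 2.

rank 2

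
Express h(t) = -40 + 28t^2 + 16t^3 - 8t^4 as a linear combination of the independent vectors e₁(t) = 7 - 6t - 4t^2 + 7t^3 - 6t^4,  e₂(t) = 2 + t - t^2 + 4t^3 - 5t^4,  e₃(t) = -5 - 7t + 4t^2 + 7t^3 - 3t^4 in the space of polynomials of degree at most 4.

Identify each element with its coordinate vector in ℝ⁵ via {1, t, …, t^4}.
Solve the system with e₁, e₂, e₃ as columns and h as the right-hand side.
Back-substitution yields (c₁, c₂, c₃) = (-4, 4, 4).

h = -4e₁ + 4e₂ + 4e₃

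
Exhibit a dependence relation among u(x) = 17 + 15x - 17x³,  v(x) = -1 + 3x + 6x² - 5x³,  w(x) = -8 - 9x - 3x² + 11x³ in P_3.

Pass to coordinate vectors relative to the basis {1, x, …, x³}.
Solve the homogeneous system with u, v, w as columns by row-reducing the coefficient matrix.
A generator of the null space is (1, 1, 2).

u + v + 2w = 0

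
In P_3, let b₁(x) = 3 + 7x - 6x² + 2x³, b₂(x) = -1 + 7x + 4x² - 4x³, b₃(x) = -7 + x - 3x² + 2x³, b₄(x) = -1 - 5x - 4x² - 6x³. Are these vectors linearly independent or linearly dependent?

linearly independent

Write each element as a coordinate vector in ℝ⁴ using {1, x, …, x³}.
Place the vectors as rows of a 4×4 matrix and reduce to echelon form.
The reduction yields 4 nonzero rows, so the rank is 4.
Since rank = 4 (the number of vectors), the set is linearly independent.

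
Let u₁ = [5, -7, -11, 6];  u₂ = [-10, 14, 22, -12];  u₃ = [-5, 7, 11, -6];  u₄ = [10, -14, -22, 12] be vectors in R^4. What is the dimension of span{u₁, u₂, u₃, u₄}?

1

Form the matrix with u₁, u₂, u₃, u₄ as columns and reduce.
Reduction leaves 1 leading entry, giving rank 1.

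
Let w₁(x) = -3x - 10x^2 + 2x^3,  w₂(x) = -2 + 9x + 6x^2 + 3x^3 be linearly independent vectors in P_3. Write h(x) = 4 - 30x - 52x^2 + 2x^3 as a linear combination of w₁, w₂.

Take coordinate vectors relative to {1, x, …, x^3}.
Solve the system with w₁, w₂ as columns and h as the right-hand side.
Back-substitution yields (c₁, c₂) = (4, -2).

h = 4w₁ - 2w₂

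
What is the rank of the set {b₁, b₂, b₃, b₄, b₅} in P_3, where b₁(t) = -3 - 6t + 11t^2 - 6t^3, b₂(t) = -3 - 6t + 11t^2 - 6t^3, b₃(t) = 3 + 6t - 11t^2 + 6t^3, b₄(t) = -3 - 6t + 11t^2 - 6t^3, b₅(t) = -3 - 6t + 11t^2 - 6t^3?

rank 1

Represent each element by its coordinate vector in ℝ⁴.
Row-reduce the 5×4 matrix with these as rows.
There is 1 pivot column, so rank = 1.
(With 5 elements in a 4-dimensional space the rank is at most 4.)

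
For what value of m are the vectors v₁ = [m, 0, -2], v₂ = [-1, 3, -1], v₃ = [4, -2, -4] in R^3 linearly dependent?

The vectors are dependent exactly when the determinant of the matrix with rows v₁, v₂, v₃ vanishes.
The determinant works out to 20 - 14*m.
Setting this to zero gives m = 10/7.

m = 10/7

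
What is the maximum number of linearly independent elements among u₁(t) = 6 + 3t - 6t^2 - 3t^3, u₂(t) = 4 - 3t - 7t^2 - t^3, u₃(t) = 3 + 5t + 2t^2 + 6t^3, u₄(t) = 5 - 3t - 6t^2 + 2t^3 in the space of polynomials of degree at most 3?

4

Pass to coordinate vectors with respect to the basis {1, t, …, t^3}.
Row-reduce the 4×4 matrix with these as rows.
Exactly 4 pivots survive; hence the rank is 4.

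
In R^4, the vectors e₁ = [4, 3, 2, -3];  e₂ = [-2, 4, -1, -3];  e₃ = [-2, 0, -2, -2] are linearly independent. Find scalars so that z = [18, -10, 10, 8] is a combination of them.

z = 2e₁ - 4e₂ - e₃

Since e₁, e₂, e₃ are independent, the coefficients expressing z are uniquely determined by a linear system.
Row-reducing the augmented matrix gives the unique coefficients (a₁, a₂, a₃) = (2, -4, -1).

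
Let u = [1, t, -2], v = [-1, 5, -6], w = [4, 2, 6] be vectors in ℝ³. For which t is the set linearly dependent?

The vectors are dependent exactly when the determinant of the matrix with rows u, v, w vanishes.
Expanding, det = 86 - 18*t.
This vanishes exactly when t = 43/9.

t = 43/9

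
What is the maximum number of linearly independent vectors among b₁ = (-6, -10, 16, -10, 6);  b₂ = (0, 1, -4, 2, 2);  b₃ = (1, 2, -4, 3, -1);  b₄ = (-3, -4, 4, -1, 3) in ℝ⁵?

3

Apply Gaussian elimination to the matrix whose rows are b₁, b₂, b₃, b₄.
Reduction leaves 3 leading entries, giving rank 3.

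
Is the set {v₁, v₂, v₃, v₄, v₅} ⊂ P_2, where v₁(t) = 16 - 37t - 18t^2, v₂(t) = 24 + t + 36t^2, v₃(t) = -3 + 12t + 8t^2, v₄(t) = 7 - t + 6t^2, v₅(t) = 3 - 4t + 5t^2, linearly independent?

linearly dependent

Take coordinates with respect to the standard basis {1, t, t^2}.
There are 5 vectors in a 3-dimensional space, so they cannot be linearly independent.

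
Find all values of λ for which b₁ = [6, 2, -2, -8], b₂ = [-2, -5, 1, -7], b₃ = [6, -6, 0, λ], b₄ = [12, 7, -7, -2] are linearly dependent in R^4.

Place the vectors as rows of a 4×4 matrix; dependence ⇔ determinant zero.
Cofactor expansion gives det = -72*λ - 2124.
Solving -72*λ - 2124 = 0 yields λ = -59/2.

λ = -59/2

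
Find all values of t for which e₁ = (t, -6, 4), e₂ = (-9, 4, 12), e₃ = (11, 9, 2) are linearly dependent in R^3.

t = -14

The vectors are dependent exactly when the determinant of the matrix with rows e₁, e₂, e₃ vanishes.
Cofactor expansion gives det = -100*t - 1400.
Setting this to zero gives t = -14.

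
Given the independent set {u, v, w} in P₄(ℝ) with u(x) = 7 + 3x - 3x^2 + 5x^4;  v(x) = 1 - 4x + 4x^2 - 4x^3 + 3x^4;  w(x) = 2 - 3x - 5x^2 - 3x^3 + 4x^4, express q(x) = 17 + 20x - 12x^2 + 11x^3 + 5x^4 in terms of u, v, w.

q = 3u - 2v - w

Identify each element with its coordinate vector in ℝ⁵ via {1, x, …, x^4}.
Set up the augmented matrix [u | v | w | q] and row-reduce.
Row-reducing the augmented matrix gives the unique coefficients (c₁, c₂, c₃) = (3, -2, -1).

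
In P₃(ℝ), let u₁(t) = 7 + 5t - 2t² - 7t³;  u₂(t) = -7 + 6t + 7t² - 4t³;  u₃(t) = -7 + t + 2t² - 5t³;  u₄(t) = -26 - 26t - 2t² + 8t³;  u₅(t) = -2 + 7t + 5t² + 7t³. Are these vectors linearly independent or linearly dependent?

linearly dependent

Write each element as a coordinate vector in ℝ⁴ using {1, t, …, t³}.
There are 5 vectors in a 4-dimensional space, so they cannot be linearly independent.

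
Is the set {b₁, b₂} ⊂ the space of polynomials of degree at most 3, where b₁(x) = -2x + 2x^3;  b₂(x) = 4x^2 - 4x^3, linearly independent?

Take coordinates with respect to the standard basis {1, x, …, x^3}.
Row-reduce the matrix whose columns are b₁, b₂.
The reduction yields 2 nonzero rows, so the rank is 2.
Since rank = 2 (the number of vectors), the set is linearly independent.

linearly independent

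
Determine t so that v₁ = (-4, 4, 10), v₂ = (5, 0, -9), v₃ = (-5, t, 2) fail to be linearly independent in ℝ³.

t = -10

The vectors are dependent exactly when the determinant of the matrix with rows v₁, v₂, v₃ vanishes.
Cofactor expansion gives det = 14*t + 140.
Solving 14*t + 140 = 0 yields t = -10.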